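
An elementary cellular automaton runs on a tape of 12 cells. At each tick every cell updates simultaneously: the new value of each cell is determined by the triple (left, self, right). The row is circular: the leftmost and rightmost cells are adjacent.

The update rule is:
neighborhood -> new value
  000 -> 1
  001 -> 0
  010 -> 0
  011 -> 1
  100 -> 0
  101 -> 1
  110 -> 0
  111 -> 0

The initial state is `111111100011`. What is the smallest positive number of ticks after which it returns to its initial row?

12

000000001010
111111100100
100000000000
001111111110
101000000000
010011111110
000010000000
111000111111
000010100000
111001001111
000000001000
111111100011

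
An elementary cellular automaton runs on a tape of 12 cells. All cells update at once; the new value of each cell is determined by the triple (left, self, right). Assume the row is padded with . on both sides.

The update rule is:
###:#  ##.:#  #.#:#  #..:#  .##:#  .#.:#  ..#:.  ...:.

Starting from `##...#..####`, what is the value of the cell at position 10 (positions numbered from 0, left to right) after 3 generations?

###..##.####
####.#######
############
position 10 holds #

#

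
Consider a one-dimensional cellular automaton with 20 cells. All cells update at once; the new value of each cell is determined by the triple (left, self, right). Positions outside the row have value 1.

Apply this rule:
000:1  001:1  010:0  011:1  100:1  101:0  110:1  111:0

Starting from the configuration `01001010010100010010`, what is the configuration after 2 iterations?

iteration 1: 00110001100011101100
iteration 2: 11111111111110101111

11111111111110101111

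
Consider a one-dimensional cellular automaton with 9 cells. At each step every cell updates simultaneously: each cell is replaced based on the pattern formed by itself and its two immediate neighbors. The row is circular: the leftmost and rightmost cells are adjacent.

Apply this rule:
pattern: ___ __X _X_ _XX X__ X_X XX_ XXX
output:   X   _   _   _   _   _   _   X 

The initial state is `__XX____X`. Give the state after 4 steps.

step 1: _____XX__
step 2: XXXX____X
step 3: XXX__XX__
step 4: _X_______

_X_______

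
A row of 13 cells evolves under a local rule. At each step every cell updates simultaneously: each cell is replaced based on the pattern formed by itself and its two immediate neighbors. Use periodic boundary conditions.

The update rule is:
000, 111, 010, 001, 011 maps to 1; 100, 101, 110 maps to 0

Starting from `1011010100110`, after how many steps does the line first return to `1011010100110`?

26

1010010101100
1010110101001
0010100101011
0110101101010
1100101001010
1001101011010
1011001010010
1010011010110
1010110010100
1010100110101
0010101100101
0110101001101
0100101011001
0101101010011
0101001010110
1101011010100
1001010010101
0011010110101
0110010100101
0100110101101
0101100101001
0101001101011
0101011001010
1101010011010
1001010110010
1011010100110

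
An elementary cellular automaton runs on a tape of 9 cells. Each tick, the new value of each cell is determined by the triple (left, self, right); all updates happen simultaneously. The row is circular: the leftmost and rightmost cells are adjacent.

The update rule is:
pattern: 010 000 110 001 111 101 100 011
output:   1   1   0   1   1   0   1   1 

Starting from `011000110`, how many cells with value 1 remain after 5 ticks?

7

tick 1: 110111101
tick 2: 100111001
tick 3: 011110111
tick 4: 011100110
tick 5: 111011101
count of 1: 7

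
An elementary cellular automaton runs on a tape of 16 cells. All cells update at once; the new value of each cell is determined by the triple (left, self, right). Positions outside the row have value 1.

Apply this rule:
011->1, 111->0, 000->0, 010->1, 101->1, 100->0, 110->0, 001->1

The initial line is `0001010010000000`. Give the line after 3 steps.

1100011000000110

step 1: 0011110110000001
step 2: 0110001100000011
step 3: 1100011000000110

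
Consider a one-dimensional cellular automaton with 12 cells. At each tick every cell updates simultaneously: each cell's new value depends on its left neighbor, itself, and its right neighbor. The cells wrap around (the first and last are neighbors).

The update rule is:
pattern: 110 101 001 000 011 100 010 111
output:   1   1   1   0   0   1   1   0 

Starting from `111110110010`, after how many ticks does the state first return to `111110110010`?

3

000011011111
100101100001
111110110010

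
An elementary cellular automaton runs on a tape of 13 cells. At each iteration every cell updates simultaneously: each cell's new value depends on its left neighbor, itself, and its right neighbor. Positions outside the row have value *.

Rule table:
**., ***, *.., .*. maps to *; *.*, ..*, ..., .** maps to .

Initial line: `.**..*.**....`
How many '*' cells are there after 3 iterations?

7

..**.*..**...
*..*.**..**..
**.*..**..**.
count of *: 7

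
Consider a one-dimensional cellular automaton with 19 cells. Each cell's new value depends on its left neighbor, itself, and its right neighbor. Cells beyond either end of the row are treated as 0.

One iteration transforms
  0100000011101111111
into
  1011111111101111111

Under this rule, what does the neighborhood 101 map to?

0

At position 11 the neighborhood is 101; the next row has 0 there.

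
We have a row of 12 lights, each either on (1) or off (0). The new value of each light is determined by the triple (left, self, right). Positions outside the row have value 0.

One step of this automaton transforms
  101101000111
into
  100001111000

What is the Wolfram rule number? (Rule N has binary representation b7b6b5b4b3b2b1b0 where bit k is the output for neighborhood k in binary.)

position 10: 111 → 0  (bit 7 = 0)
position 3: 110 → 0  (bit 6 = 0)
position 1: 101 → 0  (bit 5 = 0)
position 6: 100 → 1  (bit 4 = 1)
position 2: 011 → 0  (bit 3 = 0)
position 0: 010 → 1  (bit 2 = 1)
position 8: 001 → 1  (bit 1 = 1)
position 7: 000 → 1  (bit 0 = 1)
bits b7..b0 = 00010111 = 23

23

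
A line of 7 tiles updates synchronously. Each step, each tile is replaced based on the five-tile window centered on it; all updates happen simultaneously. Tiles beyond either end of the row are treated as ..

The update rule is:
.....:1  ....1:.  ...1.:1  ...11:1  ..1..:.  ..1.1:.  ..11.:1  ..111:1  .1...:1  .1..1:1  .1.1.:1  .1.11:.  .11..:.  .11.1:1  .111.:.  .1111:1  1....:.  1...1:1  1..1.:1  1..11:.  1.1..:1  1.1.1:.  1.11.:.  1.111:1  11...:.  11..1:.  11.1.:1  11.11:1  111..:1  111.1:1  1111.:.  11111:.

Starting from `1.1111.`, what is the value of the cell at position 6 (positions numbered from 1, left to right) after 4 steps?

1

step 1: ..11.1.
step 2: .111111
step 3: 111...1
step 4: 1.1.11.
position 6 holds 1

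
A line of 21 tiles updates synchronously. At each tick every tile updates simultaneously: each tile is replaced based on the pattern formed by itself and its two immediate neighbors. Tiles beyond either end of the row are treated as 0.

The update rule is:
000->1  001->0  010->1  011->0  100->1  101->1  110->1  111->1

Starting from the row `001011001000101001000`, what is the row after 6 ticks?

110011011011011101111

101101101110111101111
110110110111011110111
011011011011101111011
001101101101110111101
100110110110111011111
110011011011011101111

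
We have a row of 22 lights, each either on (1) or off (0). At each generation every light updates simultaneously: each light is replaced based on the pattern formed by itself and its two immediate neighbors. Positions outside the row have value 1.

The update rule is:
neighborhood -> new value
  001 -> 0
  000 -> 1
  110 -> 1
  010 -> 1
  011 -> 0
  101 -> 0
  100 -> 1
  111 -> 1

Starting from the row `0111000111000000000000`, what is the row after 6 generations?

1111100111100111111110

0011110011111111111110
1001111001111111111110
1100111100111111111110
1110011110011111111110
1111001111001111111110
1111100111100111111110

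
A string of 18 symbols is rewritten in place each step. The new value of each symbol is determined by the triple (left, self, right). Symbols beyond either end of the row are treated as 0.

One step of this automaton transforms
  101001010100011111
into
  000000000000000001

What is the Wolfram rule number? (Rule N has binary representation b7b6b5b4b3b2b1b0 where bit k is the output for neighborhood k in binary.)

position 14: 111 → 0  (bit 7 = 0)
position 17: 110 → 1  (bit 6 = 1)
position 1: 101 → 0  (bit 5 = 0)
position 3: 100 → 0  (bit 4 = 0)
position 13: 011 → 0  (bit 3 = 0)
position 0: 010 → 0  (bit 2 = 0)
position 4: 001 → 0  (bit 1 = 0)
position 11: 000 → 0  (bit 0 = 0)
bits b7..b0 = 01000000 = 64

64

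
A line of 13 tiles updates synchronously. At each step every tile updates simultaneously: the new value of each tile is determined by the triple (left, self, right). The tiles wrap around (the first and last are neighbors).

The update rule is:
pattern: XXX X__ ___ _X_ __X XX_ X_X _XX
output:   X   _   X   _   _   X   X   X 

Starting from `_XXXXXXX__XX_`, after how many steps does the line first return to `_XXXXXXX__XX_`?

step 1: _XXXXXXX__XX_

1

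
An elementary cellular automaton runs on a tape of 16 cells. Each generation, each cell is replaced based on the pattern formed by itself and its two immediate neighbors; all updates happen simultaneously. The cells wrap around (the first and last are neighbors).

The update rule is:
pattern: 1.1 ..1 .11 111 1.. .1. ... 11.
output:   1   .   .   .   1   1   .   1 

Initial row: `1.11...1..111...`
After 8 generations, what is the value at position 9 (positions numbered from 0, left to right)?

.

11.11..11...11..
.11.11..11...11.
..11.11..11...11
1..11.11..11...1
11..11.11..11...
.11..11.11..11..
..11..11.11..11.
...11..11.11..11
position 9 holds .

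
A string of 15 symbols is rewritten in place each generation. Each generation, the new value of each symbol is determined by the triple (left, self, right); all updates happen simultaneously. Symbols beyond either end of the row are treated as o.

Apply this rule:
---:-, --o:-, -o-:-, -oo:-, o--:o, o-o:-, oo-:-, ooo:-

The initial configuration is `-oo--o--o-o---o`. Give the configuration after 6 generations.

-o--o---o--o---

---o--o----o---
o---o--o----o--
-o---o--o----o-
--o---o--o-----
o--o---o--o----
-o--o---o--o---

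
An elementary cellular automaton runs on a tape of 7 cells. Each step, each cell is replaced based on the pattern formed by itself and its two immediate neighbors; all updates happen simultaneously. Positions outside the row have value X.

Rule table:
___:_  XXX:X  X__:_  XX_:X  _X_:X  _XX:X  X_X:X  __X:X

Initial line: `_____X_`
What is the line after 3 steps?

____XXX
___XXXX
__XXXXX

__XXXXX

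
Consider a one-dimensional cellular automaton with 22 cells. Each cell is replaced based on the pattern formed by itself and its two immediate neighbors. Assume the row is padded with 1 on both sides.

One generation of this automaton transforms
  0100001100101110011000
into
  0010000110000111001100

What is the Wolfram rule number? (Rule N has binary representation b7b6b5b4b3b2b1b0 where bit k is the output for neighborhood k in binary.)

208

position 13: 111 → 1  (bit 7 = 1)
position 7: 110 → 1  (bit 6 = 1)
position 0: 101 → 0  (bit 5 = 0)
position 2: 100 → 1  (bit 4 = 1)
position 6: 011 → 0  (bit 3 = 0)
position 1: 010 → 0  (bit 2 = 0)
position 5: 001 → 0  (bit 1 = 0)
position 3: 000 → 0  (bit 0 = 0)
bits b7..b0 = 11010000 = 208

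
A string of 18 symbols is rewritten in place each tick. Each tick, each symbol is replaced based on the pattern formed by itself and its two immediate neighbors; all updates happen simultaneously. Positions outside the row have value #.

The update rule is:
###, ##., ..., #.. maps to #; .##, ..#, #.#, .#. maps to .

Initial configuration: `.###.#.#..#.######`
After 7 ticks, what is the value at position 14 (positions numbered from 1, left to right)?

.

tick 1: ..##....#....#####
tick 2: #..####..###..####
tick 3: ##..####..###..###
tick 4: ###..####..###..##
tick 5: ####..####..###..#
tick 6: #####..####..###..
tick 7: ######..####..###.
position 14 holds .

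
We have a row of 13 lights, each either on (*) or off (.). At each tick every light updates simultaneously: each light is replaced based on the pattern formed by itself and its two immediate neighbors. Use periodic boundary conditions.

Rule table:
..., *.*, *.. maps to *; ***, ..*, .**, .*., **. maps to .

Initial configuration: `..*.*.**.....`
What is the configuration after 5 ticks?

.*..*..*****.

tick 1: *..*.*..*****
tick 2: .*..*.*......
tick 3: ..*..*.******
tick 4: *..*..*......
tick 5: .*..*..*****.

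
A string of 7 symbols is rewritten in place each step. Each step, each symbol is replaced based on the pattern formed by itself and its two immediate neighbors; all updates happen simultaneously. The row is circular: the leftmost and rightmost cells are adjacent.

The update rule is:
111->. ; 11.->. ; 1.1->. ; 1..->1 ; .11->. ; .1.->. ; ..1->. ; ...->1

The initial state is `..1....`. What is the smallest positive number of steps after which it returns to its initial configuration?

14

step 1: 1..1111
step 2: .1.....
step 3: ..11111
step 4: 1......
step 5: .11111.
step 6: ......1
step 7: 11111..
step 8: .....1.
step 9: 1111..1
step 10: ....1..
step 11: 111..11
step 12: ...1...
step 13: 11..111
step 14: ..1....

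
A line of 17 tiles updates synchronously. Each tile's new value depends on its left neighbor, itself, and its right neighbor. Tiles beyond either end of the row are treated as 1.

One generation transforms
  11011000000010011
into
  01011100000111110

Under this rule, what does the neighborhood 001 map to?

1

At position 11 the neighborhood is 001; the next row has 1 there.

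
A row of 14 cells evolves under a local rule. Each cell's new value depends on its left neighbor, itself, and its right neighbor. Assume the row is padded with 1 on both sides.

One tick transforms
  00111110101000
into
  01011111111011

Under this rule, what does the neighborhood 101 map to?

1

At position 7 the neighborhood is 101; the next row has 1 there.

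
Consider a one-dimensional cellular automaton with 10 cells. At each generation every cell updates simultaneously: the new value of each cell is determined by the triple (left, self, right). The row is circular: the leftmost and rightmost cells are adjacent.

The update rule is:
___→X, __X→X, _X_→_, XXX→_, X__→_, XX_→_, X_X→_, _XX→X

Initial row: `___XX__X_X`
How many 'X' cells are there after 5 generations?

4

_XXX__X___
XX___X__XX
___XX__XX_
XXXX__XX__
X____XX__X
count of X: 4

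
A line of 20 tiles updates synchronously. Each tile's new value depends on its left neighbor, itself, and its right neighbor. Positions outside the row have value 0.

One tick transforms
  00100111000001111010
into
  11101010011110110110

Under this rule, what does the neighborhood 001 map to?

1

At position 1 the neighborhood is 001; the next row has 1 there.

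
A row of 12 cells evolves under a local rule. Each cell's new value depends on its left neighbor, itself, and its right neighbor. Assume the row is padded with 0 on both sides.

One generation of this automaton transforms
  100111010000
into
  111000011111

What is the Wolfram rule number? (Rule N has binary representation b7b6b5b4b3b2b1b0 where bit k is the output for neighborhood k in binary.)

position 4: 111 → 0  (bit 7 = 0)
position 5: 110 → 0  (bit 6 = 0)
position 6: 101 → 0  (bit 5 = 0)
position 1: 100 → 1  (bit 4 = 1)
position 3: 011 → 0  (bit 3 = 0)
position 0: 010 → 1  (bit 2 = 1)
position 2: 001 → 1  (bit 1 = 1)
position 9: 000 → 1  (bit 0 = 1)
bits b7..b0 = 00010111 = 23

23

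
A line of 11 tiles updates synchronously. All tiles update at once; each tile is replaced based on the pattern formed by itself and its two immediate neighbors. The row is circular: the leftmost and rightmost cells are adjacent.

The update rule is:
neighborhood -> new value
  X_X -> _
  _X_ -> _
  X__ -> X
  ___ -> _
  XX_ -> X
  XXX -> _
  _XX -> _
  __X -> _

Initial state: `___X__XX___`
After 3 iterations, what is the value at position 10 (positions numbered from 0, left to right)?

X

____X__XX__
_____X__XX_
______X__XX
position 10 holds X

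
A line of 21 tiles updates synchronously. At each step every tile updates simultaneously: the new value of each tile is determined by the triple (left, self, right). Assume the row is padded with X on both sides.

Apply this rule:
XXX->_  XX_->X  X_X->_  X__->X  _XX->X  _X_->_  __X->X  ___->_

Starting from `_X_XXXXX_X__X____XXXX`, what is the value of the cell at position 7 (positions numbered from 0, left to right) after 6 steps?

step 1: ___X___X__XX_X__XX___
step 2: X_X_X_X_XXXX__XXXXX_X
step 3: X_______X__XXXX___X_X
step 4: XX_____X_XXX__XX_X__X
step 5: _XX___X__X_XXXXX__XXX
step 6: _XXX_X_XX__X___XXXX__
position 7 holds X

X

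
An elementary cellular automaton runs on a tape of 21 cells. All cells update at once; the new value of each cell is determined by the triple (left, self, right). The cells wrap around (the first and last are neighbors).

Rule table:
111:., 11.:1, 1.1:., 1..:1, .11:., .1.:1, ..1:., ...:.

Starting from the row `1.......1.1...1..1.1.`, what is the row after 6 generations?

11......1.11..11.1.1.
.11.....1..11..1.1.1.
..11....11..11.1.1.11
1..11....11..1.1.1..1
11..11....11.1.1.11..
.11..11....1.1.1..11.

.11..11....1.1.1..11.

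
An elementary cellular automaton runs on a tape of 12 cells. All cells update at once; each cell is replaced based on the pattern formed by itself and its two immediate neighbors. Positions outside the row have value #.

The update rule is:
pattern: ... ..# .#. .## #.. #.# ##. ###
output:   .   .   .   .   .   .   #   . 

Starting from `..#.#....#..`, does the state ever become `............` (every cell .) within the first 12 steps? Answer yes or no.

yes

step 1: ............
all cells are . at step 1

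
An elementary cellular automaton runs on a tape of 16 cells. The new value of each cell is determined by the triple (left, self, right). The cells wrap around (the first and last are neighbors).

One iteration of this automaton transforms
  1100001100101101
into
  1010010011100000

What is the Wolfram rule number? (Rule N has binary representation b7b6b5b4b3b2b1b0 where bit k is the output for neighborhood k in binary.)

150

position 0: 111 → 1  (bit 7 = 1)
position 1: 110 → 0  (bit 6 = 0)
position 11: 101 → 0  (bit 5 = 0)
position 2: 100 → 1  (bit 4 = 1)
position 6: 011 → 0  (bit 3 = 0)
position 10: 010 → 1  (bit 2 = 1)
position 5: 001 → 1  (bit 1 = 1)
position 3: 000 → 0  (bit 0 = 0)
bits b7..b0 = 10010110 = 150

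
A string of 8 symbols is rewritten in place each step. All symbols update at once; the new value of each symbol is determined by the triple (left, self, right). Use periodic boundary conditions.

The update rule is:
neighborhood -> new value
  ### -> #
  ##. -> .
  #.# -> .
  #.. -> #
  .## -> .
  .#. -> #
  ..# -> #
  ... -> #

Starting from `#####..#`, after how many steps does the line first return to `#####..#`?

####.##.
.##.....
#..#####
.##.####
.....##.
#####..#

6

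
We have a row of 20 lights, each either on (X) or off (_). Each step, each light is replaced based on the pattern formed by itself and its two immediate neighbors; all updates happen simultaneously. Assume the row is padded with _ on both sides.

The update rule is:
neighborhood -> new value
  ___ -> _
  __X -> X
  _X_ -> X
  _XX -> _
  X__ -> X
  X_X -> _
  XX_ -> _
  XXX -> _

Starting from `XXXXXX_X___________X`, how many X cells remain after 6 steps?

step 1: _______XX_________XX
step 2: ______X__X_______X__
step 3: _____XXXXXX_____XXX_
step 4: ____X______X___X___X
step 5: ___XXX____XXX_XXX_XX
step 6: __X___X__X__________
count of X: 3

3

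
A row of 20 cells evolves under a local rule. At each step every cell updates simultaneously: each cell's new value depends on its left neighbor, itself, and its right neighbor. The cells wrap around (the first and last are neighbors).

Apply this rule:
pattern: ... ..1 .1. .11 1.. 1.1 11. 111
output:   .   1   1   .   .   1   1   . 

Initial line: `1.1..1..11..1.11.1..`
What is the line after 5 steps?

..111...1.........11

111.11.1.1.111.111.1
..11.111111..11..11.
.1.11.....1.1.1.1.1.
111.1....1111111111.
..111...1.........11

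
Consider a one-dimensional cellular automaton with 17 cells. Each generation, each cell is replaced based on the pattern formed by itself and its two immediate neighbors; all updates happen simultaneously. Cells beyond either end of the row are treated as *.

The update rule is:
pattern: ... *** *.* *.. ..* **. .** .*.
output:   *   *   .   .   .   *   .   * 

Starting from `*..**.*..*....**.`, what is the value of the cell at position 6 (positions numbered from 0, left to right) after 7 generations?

*

*...*.*..*.**..*.
*.*.*.*..*..*..*.
*.*.*.*..*..*..*.  (fixed point — unchanged through generation 7)
position 6 holds *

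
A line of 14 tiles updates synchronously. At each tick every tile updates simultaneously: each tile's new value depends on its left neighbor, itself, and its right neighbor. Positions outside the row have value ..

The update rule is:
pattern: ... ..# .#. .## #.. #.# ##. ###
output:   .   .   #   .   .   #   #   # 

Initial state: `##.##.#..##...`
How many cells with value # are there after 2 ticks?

tick 1: .##.###...#...
tick 2: ..##.##...#...
count of #: 5

5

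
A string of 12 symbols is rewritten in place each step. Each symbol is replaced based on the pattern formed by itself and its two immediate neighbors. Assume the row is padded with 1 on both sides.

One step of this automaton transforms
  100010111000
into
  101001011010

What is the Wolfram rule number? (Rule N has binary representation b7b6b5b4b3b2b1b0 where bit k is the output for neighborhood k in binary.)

225

position 7: 111 → 1  (bit 7 = 1)
position 0: 110 → 1  (bit 6 = 1)
position 5: 101 → 1  (bit 5 = 1)
position 1: 100 → 0  (bit 4 = 0)
position 6: 011 → 0  (bit 3 = 0)
position 4: 010 → 0  (bit 2 = 0)
position 3: 001 → 0  (bit 1 = 0)
position 2: 000 → 1  (bit 0 = 1)
bits b7..b0 = 11100001 = 225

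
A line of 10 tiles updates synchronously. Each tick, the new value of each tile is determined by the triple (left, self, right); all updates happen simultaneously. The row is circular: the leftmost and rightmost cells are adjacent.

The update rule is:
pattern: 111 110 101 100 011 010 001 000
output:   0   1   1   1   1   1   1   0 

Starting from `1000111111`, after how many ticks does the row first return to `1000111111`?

4

1101100000
1111110001
0000011011
1000111111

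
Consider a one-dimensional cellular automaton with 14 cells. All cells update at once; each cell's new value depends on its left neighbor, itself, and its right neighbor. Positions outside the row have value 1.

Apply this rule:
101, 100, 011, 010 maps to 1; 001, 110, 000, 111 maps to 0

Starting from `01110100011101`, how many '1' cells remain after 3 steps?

11001110010011
00101001011010
10111101110111
count of 1: 11

11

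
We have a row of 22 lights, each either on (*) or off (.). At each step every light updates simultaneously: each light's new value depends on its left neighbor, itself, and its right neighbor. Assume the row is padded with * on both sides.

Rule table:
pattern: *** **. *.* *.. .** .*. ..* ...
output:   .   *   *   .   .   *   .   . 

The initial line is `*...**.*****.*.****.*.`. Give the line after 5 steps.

*....**....****...****
*.....*.......*.......
*.....*.......*.......  (fixed point — unchanged through step 5)

*.....*.......*.......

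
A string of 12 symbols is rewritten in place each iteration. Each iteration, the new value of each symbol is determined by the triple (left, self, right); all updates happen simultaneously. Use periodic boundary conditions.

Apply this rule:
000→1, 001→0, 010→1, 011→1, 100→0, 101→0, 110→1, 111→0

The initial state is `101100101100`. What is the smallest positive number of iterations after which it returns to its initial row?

101100101100

1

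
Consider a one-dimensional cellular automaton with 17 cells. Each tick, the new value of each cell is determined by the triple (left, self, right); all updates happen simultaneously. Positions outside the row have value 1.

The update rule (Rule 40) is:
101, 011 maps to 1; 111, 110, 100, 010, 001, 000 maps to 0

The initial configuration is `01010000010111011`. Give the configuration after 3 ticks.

10000000000000011

10100000001100110
01000000001000101
10000000000000011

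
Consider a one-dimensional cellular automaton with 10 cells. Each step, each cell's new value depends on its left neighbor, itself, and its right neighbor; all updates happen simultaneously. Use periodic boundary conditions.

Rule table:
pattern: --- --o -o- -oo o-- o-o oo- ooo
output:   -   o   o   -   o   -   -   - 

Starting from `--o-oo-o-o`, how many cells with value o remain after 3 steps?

5

step 1: ooo----o-o
step 2: ---o--oo--
step 3: --oooo--o-
count of o: 5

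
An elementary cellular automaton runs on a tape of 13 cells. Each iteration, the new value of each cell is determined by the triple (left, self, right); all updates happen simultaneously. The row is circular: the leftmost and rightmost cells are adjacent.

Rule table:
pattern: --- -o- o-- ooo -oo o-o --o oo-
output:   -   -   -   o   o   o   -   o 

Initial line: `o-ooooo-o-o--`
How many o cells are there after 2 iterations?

iteration 1: -ooooooo-o---
iteration 2: -oooooooo----
count of o: 8

8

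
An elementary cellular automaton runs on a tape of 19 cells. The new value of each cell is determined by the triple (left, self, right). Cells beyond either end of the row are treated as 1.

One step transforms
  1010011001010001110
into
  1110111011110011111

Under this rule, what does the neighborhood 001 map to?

At position 4 the neighborhood is 001; the next row has 1 there.

1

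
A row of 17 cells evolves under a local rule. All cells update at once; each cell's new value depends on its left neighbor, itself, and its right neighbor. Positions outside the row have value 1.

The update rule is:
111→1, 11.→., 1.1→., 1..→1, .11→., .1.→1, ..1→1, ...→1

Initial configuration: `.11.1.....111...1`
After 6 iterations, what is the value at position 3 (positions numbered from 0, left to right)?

1

....111111.1.111.
1111.1111..1..1..
111...11.11111111
11.111....1111111
1...1.1111.111111
.1111..11...11111
position 3 holds 1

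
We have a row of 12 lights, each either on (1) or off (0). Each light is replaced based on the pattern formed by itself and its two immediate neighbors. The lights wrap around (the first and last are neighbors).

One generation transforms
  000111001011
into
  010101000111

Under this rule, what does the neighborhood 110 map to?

At position 5 the neighborhood is 110; the next row has 1 there.

1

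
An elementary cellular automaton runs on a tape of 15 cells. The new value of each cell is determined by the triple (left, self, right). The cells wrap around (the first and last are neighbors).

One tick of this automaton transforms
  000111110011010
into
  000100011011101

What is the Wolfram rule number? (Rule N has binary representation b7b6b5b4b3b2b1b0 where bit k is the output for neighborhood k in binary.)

120

position 4: 111 → 0  (bit 7 = 0)
position 7: 110 → 1  (bit 6 = 1)
position 12: 101 → 1  (bit 5 = 1)
position 8: 100 → 1  (bit 4 = 1)
position 3: 011 → 1  (bit 3 = 1)
position 13: 010 → 0  (bit 2 = 0)
position 2: 001 → 0  (bit 1 = 0)
position 0: 000 → 0  (bit 0 = 0)
bits b7..b0 = 01111000 = 120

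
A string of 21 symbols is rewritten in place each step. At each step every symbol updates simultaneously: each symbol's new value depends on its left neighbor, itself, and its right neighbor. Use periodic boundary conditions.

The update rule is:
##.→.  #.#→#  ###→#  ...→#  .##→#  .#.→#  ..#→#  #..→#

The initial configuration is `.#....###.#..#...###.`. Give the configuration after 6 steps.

###.##########.######

########.##########.#
#######.##########.##
######.##########.###
#####.##########.####
####.##########.#####
###.##########.######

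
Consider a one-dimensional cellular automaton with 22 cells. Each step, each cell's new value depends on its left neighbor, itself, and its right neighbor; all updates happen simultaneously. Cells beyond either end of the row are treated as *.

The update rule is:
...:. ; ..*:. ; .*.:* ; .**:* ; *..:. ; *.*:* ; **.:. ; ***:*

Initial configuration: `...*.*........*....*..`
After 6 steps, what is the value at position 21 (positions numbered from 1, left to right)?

...***........*....*..
...**.........*....*..
...*..........*....*..
...*..........*....*..  (fixed point — unchanged through step 6)
position 21 holds .

.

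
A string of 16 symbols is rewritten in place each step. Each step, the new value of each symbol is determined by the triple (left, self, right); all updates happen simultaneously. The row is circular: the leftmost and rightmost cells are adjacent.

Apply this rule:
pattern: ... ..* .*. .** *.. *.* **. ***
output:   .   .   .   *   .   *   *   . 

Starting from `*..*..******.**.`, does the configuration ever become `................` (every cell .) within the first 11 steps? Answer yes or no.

yes

step 1: ......*....*****
step 2: ...........*...*
step 3: ................
all cells are . at step 3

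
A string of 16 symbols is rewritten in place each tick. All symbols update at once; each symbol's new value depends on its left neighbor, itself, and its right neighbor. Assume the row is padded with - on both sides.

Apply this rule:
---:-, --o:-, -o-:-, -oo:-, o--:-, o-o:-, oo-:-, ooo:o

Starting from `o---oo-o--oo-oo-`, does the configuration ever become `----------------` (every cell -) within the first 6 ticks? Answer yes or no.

----------------
all cells are - at tick 1

yes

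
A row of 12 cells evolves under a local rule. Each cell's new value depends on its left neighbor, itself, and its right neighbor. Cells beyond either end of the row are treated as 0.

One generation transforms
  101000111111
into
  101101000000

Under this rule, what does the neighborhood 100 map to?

1

At position 3 the neighborhood is 100; the next row has 1 there.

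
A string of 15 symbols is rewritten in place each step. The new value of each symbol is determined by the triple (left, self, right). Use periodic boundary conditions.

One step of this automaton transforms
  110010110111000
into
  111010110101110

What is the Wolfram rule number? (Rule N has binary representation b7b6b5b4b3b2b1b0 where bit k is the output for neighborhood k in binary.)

93

position 10: 111 → 0  (bit 7 = 0)
position 1: 110 → 1  (bit 6 = 1)
position 5: 101 → 0  (bit 5 = 0)
position 2: 100 → 1  (bit 4 = 1)
position 0: 011 → 1  (bit 3 = 1)
position 4: 010 → 1  (bit 2 = 1)
position 3: 001 → 0  (bit 1 = 0)
position 13: 000 → 1  (bit 0 = 1)
bits b7..b0 = 01011101 = 93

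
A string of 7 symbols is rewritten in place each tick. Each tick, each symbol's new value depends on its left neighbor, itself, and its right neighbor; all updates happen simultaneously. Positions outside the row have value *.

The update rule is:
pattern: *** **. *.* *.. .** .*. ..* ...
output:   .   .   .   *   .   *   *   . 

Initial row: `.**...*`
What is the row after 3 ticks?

.....*.

tick 1: ...*.*.
tick 2: *.**.*.
tick 3: .....*.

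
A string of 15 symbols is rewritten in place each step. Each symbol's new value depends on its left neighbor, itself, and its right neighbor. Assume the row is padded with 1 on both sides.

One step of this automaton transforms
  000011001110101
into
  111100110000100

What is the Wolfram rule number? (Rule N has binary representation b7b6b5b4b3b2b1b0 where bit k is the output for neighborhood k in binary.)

position 9: 111 → 0  (bit 7 = 0)
position 5: 110 → 0  (bit 6 = 0)
position 11: 101 → 0  (bit 5 = 0)
position 0: 100 → 1  (bit 4 = 1)
position 4: 011 → 0  (bit 3 = 0)
position 12: 010 → 1  (bit 2 = 1)
position 3: 001 → 1  (bit 1 = 1)
position 1: 000 → 1  (bit 0 = 1)
bits b7..b0 = 00010111 = 23

23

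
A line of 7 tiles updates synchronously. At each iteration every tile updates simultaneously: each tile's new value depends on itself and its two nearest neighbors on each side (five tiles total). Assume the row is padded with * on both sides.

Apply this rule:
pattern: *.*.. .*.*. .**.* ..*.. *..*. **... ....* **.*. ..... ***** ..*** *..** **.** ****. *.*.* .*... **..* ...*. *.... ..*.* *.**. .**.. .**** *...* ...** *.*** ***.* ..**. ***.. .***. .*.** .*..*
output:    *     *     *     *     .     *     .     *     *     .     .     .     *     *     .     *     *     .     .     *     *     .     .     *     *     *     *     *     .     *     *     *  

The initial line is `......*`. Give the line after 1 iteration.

*.**.*.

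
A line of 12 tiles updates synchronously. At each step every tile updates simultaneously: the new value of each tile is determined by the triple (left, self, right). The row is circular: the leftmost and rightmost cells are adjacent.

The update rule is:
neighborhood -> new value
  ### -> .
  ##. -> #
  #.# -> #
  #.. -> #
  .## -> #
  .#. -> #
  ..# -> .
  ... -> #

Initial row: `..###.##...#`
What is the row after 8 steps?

step 1: #.#.######.#
step 2: #####....###
step 3: ....####.#..
step 4: ###.#..#####
step 5: ..####.#....
step 6: #.#..#######
step 7: ####.#......
step 8: #..########.

#..########.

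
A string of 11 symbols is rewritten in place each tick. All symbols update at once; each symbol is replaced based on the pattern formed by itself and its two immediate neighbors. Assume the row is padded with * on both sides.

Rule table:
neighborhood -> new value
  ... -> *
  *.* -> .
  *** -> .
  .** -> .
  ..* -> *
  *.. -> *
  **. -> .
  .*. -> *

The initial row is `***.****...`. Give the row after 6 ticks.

********...

........***
********...
........***  (repeats tick 1; period 2)
tick 6: ********...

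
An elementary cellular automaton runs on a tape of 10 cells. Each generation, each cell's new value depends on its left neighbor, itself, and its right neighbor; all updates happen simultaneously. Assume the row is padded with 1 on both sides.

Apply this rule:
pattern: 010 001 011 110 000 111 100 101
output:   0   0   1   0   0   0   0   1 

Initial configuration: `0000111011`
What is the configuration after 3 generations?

0000100110
0000000101
0000000011

0000000011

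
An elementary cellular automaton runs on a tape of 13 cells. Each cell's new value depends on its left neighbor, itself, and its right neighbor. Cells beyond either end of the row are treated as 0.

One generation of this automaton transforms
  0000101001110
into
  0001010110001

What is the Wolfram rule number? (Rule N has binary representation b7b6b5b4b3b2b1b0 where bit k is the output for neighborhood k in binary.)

50

position 10: 111 → 0  (bit 7 = 0)
position 11: 110 → 0  (bit 6 = 0)
position 5: 101 → 1  (bit 5 = 1)
position 7: 100 → 1  (bit 4 = 1)
position 9: 011 → 0  (bit 3 = 0)
position 4: 010 → 0  (bit 2 = 0)
position 3: 001 → 1  (bit 1 = 1)
position 0: 000 → 0  (bit 0 = 0)
bits b7..b0 = 00110010 = 50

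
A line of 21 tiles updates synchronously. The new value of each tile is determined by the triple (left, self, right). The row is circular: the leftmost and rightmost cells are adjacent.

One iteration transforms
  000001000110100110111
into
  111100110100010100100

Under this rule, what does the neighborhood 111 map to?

0

At position 19 the neighborhood is 111; the next row has 0 there.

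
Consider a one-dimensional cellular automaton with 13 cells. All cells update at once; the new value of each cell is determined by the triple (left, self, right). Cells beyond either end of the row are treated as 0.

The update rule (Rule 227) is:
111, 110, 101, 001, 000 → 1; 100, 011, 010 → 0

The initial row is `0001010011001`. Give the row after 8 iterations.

1110100101010
0111001010100
1011010101001
0101101010010
1010110100100
0101011001001
1010101010010
0101010100100

0101010100100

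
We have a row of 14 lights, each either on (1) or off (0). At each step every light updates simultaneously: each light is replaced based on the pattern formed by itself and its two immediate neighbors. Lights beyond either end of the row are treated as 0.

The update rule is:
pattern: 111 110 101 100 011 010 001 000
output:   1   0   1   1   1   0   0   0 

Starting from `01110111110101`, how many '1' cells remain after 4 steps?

8

01101111101010
01011111010101
00111110101010
00111101010101
count of 1: 8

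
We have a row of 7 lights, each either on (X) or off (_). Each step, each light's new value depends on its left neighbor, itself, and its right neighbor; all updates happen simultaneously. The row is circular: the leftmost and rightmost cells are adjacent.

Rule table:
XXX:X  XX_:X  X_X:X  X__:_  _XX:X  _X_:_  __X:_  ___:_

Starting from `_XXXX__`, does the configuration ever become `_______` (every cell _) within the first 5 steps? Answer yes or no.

no

_XXXX__  (fixed point — unchanged through step 5)
step 5 is _XXXX__, still not uniform _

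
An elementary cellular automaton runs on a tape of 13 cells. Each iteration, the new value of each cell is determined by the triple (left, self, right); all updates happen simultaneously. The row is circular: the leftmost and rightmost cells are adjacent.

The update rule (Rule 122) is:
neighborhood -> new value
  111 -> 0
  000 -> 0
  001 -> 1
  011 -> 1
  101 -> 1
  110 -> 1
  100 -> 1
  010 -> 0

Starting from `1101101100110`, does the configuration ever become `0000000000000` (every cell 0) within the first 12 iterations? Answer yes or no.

1111111111111
0000000000000
all cells are 0 at iteration 2

yes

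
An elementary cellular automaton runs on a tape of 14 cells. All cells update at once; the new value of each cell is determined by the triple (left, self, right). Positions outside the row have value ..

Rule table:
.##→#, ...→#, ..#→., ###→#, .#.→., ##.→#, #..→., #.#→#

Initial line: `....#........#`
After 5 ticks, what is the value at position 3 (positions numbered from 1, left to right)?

#

tick 1: ###...######..
tick 2: ###.#.######.#
tick 3: ####.########.
tick 4: #############.
tick 5: #############.
position 3 holds #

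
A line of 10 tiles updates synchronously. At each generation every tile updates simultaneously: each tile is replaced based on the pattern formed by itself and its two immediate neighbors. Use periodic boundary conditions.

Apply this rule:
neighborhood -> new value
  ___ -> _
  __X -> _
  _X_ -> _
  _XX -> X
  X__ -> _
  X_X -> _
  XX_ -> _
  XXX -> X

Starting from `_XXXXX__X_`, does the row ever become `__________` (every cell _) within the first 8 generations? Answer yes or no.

yes

_XXXX_____
_XXX______
_XX_______
_X________
__________
all cells are _ at generation 5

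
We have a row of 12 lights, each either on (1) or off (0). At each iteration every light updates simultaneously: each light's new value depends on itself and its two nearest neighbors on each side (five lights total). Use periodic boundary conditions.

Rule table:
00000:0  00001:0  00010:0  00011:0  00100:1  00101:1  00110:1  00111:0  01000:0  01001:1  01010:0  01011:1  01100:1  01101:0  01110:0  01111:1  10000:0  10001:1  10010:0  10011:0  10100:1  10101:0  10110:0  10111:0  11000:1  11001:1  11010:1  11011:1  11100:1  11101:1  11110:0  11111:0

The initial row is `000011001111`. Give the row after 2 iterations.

111000110110

100011100101
111000110110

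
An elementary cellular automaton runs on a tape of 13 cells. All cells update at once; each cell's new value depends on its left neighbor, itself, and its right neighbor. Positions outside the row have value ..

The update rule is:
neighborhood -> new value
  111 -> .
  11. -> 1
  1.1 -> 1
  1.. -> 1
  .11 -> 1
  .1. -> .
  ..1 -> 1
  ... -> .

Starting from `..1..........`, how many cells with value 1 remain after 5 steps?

4

.1.1.........
1.1.1........
.1.1.1.......
1.1.1.1......
.1.1.1.1.....
count of 1: 4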